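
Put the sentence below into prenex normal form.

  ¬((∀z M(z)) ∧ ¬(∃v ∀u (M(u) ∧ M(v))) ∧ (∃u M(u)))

∃z ∃v ∀u ∀w1 (¬M(z) ∨ M(u) ∧ M(v) ∨ ¬M(w1))

Move each ¬ inward, flipping quantifiers it crosses:
  (∃z ¬M(z)) ∨ (∃v ∀u (M(u) ∧ M(v))) ∨ (∀u ¬M(u))
Give each quantifier a distinct variable: u↦w1.
  (∃z ¬M(z)) ∨ (∃v ∀u (M(u) ∧ M(v))) ∨ (∀w1 ¬M(w1))
Finally move all quantifiers to the prefix:
  ∃z ∃v ∀u ∀w1 (¬M(z) ∨ M(u) ∧ M(v) ∨ ¬M(w1))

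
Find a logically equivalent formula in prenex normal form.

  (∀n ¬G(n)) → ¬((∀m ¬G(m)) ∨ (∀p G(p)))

∃n ∃m ∃p (G(n) ∨ G(m) ∧ ¬G(p))

First replace A → B with ¬A ∨ B.
  ¬(∀n ¬G(n)) ∨ ¬((∀m ¬G(m)) ∨ (∀p G(p)))
Move each ¬ inward, flipping quantifiers it crosses:
  (∃n G(n)) ∨ (∃m G(m)) ∧ (∃p ¬G(p))
All bound variables are already distinct, so no renaming is needed.
Pull the quantifiers to the front (each side's bound variable is not free in the other side):
  ∃n ∃m ∃p (G(n) ∨ G(m) ∧ ¬G(p))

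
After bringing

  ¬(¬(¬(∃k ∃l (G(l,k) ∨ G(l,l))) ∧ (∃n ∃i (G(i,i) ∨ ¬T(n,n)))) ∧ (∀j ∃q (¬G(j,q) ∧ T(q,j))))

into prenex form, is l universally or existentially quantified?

universal

Push ¬ through the quantifiers and connectives to reach negation normal form:
  (∀k ∀l (¬G(l,k) ∧ ¬G(l,l))) ∧ (∃n ∃i (G(i,i) ∨ ¬T(n,n))) ∨ (∃j ∀q (G(j,q) ∨ ¬T(q,j)))
Extract every quantifier outward, since the variables are now distinct and don't occur free across branches:
  ∀k ∀l ∃n ∃i ∃j ∀q (¬G(l,k) ∧ ¬G(l,l) ∧ (G(i,i) ∨ ¬T(n,n)) ∨ G(j,q) ∨ ¬T(q,j))
The quantifier ∃l sits under an odd number of negations, so it flips to ∀l.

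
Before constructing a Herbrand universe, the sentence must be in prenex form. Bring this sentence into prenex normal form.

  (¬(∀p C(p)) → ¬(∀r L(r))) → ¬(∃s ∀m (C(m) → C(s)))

∃p ∀r ∀s ∃m (¬C(p) ∧ L(r) ∨ C(m) ∧ ¬C(s))

Eliminate → and ↔ using ¬ and ∨.
  ¬(¬¬(∀p C(p)) ∨ ¬(∀r L(r))) ∨ ¬(∃s ∀m (¬C(m) ∨ C(s)))
Drive negations inward (¬∀x A ≡ ∃x ¬A, ¬∃x A ≡ ∀x ¬A, De Morgan for ∧/∨):
  (∃p ¬C(p)) ∧ (∀r L(r)) ∨ (∀s ∃m (C(m) ∧ ¬C(s)))
All bound variables are already distinct, so no renaming is needed.
Extract every quantifier outward, since the variables are now distinct and don't occur free across branches:
  ∃p ∀r ∀s ∃m (¬C(p) ∧ L(r) ∨ C(m) ∧ ¬C(s))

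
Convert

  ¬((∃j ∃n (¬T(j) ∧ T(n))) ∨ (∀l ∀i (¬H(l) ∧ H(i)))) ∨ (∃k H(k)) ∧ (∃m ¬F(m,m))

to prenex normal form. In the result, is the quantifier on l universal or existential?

existential

Drive negations inward (¬∀x A ≡ ∃x ¬A, ¬∃x A ≡ ∀x ¬A, De Morgan for ∧/∨):
  (∀j ∀n (T(j) ∨ ¬T(n))) ∧ (∃l ∃i (H(l) ∨ ¬H(i))) ∨ (∃k H(k)) ∧ (∃m ¬F(m,m))
Pull the quantifiers to the front (each side's bound variable is not free in the other side):
  ∀j ∀n ∃l ∃i ∃k ∃m ((T(j) ∨ ¬T(n)) ∧ (H(l) ∨ ¬H(i)) ∨ H(k) ∧ ¬F(m,m))
The quantifier ∀l sits under an odd number of negations, so it flips to ∃l.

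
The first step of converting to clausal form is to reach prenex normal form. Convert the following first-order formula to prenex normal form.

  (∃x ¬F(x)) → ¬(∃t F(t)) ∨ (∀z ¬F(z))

First replace A → B with ¬A ∨ B.
  ¬(∃x ¬F(x)) ∨ ¬(∃t F(t)) ∨ (∀z ¬F(z))
Push ¬ through the quantifiers and connectives to reach negation normal form:
  (∀x F(x)) ∨ (∀t ¬F(t)) ∨ (∀z ¬F(z))
Pull the quantifiers to the front (each side's bound variable is not free in the other side):
  ∀x ∀t ∀z (F(x) ∨ ¬F(t) ∨ ¬F(z))

∀x ∀t ∀z (F(x) ∨ ¬F(t) ∨ ¬F(z))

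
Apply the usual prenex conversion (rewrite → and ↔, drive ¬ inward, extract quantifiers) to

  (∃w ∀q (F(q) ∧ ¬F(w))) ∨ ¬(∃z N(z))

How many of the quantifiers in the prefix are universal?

Move each ¬ inward, flipping quantifiers it crosses:
  (∃w ∀q (F(q) ∧ ¬F(w))) ∨ (∀z ¬N(z))
Extract every quantifier outward, since the variables are now distinct and don't occur free across branches:
  ∃w ∀q ∀z (F(q) ∧ ¬F(w) ∨ ¬N(z))
The prefix is ∃w ∀q ∀z: 2 universal, 1 existential.

2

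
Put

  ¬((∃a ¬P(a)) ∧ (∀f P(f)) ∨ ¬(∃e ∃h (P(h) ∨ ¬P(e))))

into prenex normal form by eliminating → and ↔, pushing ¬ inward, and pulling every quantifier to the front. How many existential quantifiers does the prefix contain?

Push ¬ through the quantifiers and connectives to reach negation normal form:
  ((∀a P(a)) ∨ (∃f ¬P(f))) ∧ (∃e ∃h (P(h) ∨ ¬P(e)))
Finally move all quantifiers to the prefix:
  ∀a ∃f ∃e ∃h ((P(a) ∨ ¬P(f)) ∧ (P(h) ∨ ¬P(e)))
The prefix is ∀a ∃f ∃e ∃h: 1 universal, 3 existential.

3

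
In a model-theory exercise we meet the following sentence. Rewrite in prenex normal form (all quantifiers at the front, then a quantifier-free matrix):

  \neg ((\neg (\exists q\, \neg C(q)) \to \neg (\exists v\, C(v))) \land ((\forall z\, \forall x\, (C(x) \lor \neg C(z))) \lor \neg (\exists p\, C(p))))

Eliminate → and ↔ using ¬ and ∨.
  \neg ((\neg \neg (\exists q\, \neg C(q)) \lor \neg (\exists v\, C(v))) \land ((\forall z\, \forall x\, (C(x) \lor \neg C(z))) \lor \neg (\exists p\, C(p))))
Push ¬ through the quantifiers and connectives to reach negation normal form:
  (\forall q\, C(q)) \land (\exists v\, C(v)) \lor (\exists z\, \exists x\, (\neg C(x) \land C(z))) \land (\exists p\, C(p))
All bound variables are already distinct, so no renaming is needed.
Extract every quantifier outward, since the variables are now distinct and don't occur free across branches:
  \forall q\, \exists v\, \exists z\, \exists x\, \exists p\, (C(q) \land C(v) \lor \neg C(x) \land C(z) \land C(p))

\forall q\, \exists v\, \exists z\, \exists x\, \exists p\, (C(q) \land C(v) \lor \neg C(x) \land C(z) \land C(p))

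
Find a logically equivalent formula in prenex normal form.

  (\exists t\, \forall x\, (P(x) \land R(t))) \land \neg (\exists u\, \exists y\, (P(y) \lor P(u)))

Push ¬ through the quantifiers and connectives to reach negation normal form:
  (\exists t\, \forall x\, (P(x) \land R(t))) \land (\forall u\, \forall y\, (\neg P(y) \land \neg P(u)))
All bound variables are already distinct, so no renaming is needed.
Pull the quantifiers to the front (each side's bound variable is not free in the other side):
  \exists t\, \forall x\, \forall u\, \forall y\, (P(x) \land R(t) \land \neg P(y) \land \neg P(u))

\exists t\, \forall x\, \forall u\, \forall y\, (P(x) \land R(t) \land \neg P(y) \land \neg P(u))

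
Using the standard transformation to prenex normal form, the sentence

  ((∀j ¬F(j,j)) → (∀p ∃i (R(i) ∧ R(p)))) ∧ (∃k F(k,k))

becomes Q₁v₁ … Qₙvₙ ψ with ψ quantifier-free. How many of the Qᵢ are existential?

First replace A → B with ¬A ∨ B.
  (¬(∀j ¬F(j,j)) ∨ (∀p ∃i (R(i) ∧ R(p)))) ∧ (∃k F(k,k))
Move each ¬ inward, flipping quantifiers it crosses:
  ((∃j F(j,j)) ∨ (∀p ∃i (R(i) ∧ R(p)))) ∧ (∃k F(k,k))
All bound variables are already distinct, so no renaming is needed.
Extract every quantifier outward, since the variables are now distinct and don't occur free across branches:
  ∃j ∀p ∃i ∃k ((F(j,j) ∨ R(i) ∧ R(p)) ∧ F(k,k))
The prefix is ∃j ∀p ∃i ∃k: 1 universal, 3 existential.

3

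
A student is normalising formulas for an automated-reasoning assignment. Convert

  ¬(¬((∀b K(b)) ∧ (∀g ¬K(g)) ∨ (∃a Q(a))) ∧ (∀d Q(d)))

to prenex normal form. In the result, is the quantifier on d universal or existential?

existential

Push ¬ through the quantifiers and connectives to reach negation normal form:
  (∀b K(b)) ∧ (∀g ¬K(g)) ∨ (∃a Q(a)) ∨ (∃d ¬Q(d))
All bound variables are already distinct, so no renaming is needed.
Extract every quantifier outward, since the variables are now distinct and don't occur free across branches:
  ∀b ∀g ∃a ∃d (K(b) ∧ ¬K(g) ∨ Q(a) ∨ ¬Q(d))
The quantifier ∀d sits under an odd number of negations, so it flips to ∃d.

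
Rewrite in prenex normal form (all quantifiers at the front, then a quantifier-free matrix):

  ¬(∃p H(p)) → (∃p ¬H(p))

Eliminate → and ↔ using ¬ and ∨.
  ¬¬(∃p H(p)) ∨ (∃p ¬H(p))
Move each ¬ inward, flipping quantifiers it crosses:
  (∃p H(p)) ∨ (∃p ¬H(p))
Rename bound variables to avoid capture: p↦v.
  (∃p H(p)) ∨ (∃v ¬H(v))
Extract every quantifier outward, since the variables are now distinct and don't occur free across branches:
  ∃p ∃v (H(p) ∨ ¬H(v))

∃p ∃v (H(p) ∨ ¬H(v))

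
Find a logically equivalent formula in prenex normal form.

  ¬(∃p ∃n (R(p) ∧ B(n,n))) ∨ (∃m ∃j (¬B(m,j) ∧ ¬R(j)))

∀p ∀n ∃m ∃j (¬R(p) ∨ ¬B(n,n) ∨ ¬B(m,j) ∧ ¬R(j))

Move each ¬ inward, flipping quantifiers it crosses:
  (∀p ∀n (¬R(p) ∨ ¬B(n,n))) ∨ (∃m ∃j (¬B(m,j) ∧ ¬R(j)))
All bound variables are already distinct, so no renaming is needed.
Finally move all quantifiers to the prefix:
  ∀p ∀n ∃m ∃j (¬R(p) ∨ ¬B(n,n) ∨ ¬B(m,j) ∧ ¬R(j))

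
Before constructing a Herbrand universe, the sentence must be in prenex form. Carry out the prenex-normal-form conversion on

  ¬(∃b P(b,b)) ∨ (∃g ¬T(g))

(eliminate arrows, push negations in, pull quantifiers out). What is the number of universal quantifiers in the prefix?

1

Drive negations inward (¬∀x A ≡ ∃x ¬A, ¬∃x A ≡ ∀x ¬A, De Morgan for ∧/∨):
  (∀b ¬P(b,b)) ∨ (∃g ¬T(g))
Finally move all quantifiers to the prefix:
  ∀b ∃g (¬P(b,b) ∨ ¬T(g))
The prefix is ∀b ∃g: 1 universal, 1 existential.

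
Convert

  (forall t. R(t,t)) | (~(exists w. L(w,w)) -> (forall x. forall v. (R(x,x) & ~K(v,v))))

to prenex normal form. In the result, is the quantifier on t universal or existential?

universal

Rewrite implications/biconditionals: A → B as ¬A ∨ B.
  (forall t. R(t,t)) | ~~(exists w. L(w,w)) | (forall x. forall v. (R(x,x) & ~K(v,v)))
Move each ¬ inward, flipping quantifiers it crosses:
  (forall t. R(t,t)) | (exists w. L(w,w)) | (forall x. forall v. (R(x,x) & ~K(v,v)))
Extract every quantifier outward, since the variables are now distinct and don't occur free across branches:
  forall t. exists w. forall x. forall v. (R(t,t) | L(w,w) | R(x,x) & ~K(v,v))
The quantifier forall t sits under an even number of negations (counting the antecedent side of each →), so it remains universal.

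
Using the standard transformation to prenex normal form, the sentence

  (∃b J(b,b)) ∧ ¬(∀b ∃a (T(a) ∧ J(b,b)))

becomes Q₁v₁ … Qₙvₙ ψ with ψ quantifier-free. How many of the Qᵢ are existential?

2

Push ¬ through the quantifiers and connectives to reach negation normal form:
  (∃b J(b,b)) ∧ (∃b ∀a (¬T(a) ∨ ¬J(b,b)))
Rename bound variables to avoid capture: b↦y1.
  (∃b J(b,b)) ∧ (∃y1 ∀a (¬T(a) ∨ ¬J(y1,y1)))
Pull the quantifiers to the front (each side's bound variable is not free in the other side):
  ∃b ∃y1 ∀a (J(b,b) ∧ (¬T(a) ∨ ¬J(y1,y1)))
The prefix is ∃b ∃y1 ∀a: 1 universal, 2 existential.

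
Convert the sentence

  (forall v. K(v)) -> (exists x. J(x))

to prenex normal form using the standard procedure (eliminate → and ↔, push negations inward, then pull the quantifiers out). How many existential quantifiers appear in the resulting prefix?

Eliminate → and ↔ using ¬ and ∨.
  ~(forall v. K(v)) | (exists x. J(x))
Move each ¬ inward, flipping quantifiers it crosses:
  (exists v. ~K(v)) | (exists x. J(x))
All bound variables are already distinct, so no renaming is needed.
Pull the quantifiers to the front (each side's bound variable is not free in the other side):
  exists v. exists x. (~K(v) | J(x))
The prefix is exists v exists x: 0 universal, 2 existential.

2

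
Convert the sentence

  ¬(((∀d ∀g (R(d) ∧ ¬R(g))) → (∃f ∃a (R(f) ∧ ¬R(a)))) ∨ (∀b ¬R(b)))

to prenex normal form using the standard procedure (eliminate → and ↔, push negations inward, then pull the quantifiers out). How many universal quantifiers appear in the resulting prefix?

First replace A → B with ¬A ∨ B.
  ¬(¬(∀d ∀g (R(d) ∧ ¬R(g))) ∨ (∃f ∃a (R(f) ∧ ¬R(a))) ∨ (∀b ¬R(b)))
Move each ¬ inward, flipping quantifiers it crosses:
  (∀d ∀g (R(d) ∧ ¬R(g))) ∧ (∀f ∀a (¬R(f) ∨ R(a))) ∧ (∃b R(b))
All bound variables are already distinct, so no renaming is needed.
Finally move all quantifiers to the prefix:
  ∀d ∀g ∀f ∀a ∃b (R(d) ∧ ¬R(g) ∧ (¬R(f) ∨ R(a)) ∧ R(b))
The prefix is ∀d ∀g ∀f ∀a ∃b: 4 universal, 1 existential.

4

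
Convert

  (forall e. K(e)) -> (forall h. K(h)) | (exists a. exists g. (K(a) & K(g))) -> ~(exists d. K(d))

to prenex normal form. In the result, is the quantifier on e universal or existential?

Eliminate → and ↔ using ¬ and ∨.
  ~(forall e. K(e)) | ~((forall h. K(h)) | (exists a. exists g. (K(a) & K(g)))) | ~(exists d. K(d))
Drive negations inward (¬∀x A ≡ ∃x ¬A, ¬∃x A ≡ ∀x ¬A, De Morgan for ∧/∨):
  (exists e. ~K(e)) | (exists h. ~K(h)) & (forall a. forall g. (~K(a) | ~K(g))) | (forall d. ~K(d))
Pull the quantifiers to the front (each side's bound variable is not free in the other side):
  exists e. exists h. forall a. forall g. forall d. (~K(e) | ~K(h) & (~K(a) | ~K(g)) | ~K(d))
The quantifier forall e sits under an odd number of negations (counting the antecedent side of each →), so it flips to exists e.

existential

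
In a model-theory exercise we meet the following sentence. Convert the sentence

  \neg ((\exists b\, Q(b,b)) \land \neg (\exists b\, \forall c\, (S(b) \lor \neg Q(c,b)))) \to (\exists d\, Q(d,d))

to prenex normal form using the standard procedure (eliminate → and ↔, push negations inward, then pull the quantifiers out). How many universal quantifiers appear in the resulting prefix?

Rewrite implications/biconditionals: A → B as ¬A ∨ B.
  \neg \neg ((\exists b\, Q(b,b)) \land \neg (\exists b\, \forall c\, (S(b) \lor \neg Q(c,b)))) \lor (\exists d\, Q(d,d))
Drive negations inward (¬∀x A ≡ ∃x ¬A, ¬∃x A ≡ ∀x ¬A, De Morgan for ∧/∨):
  (\exists b\, Q(b,b)) \land (\forall b\, \exists c\, (\neg S(b) \land Q(c,b))) \lor (\exists d\, Q(d,d))
Rename bound variables to avoid capture: b↦v.
  (\exists b\, Q(b,b)) \land (\forall v\, \exists c\, (\neg S(v) \land Q(c,v))) \lor (\exists d\, Q(d,d))
Pull the quantifiers to the front (each side's bound variable is not free in the other side):
  \exists b\, \forall v\, \exists c\, \exists d\, (Q(b,b) \land \neg S(v) \land Q(c,v) \lor Q(d,d))
The prefix is \exists b \forall v \exists c \exists d: 1 universal, 3 existential.

1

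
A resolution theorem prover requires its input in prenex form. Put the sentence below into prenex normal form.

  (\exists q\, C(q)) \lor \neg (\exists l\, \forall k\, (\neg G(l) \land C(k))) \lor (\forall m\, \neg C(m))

\exists q\, \forall l\, \exists k\, \forall m\, (C(q) \lor G(l) \lor \neg C(k) \lor \neg C(m))

Move each ¬ inward, flipping quantifiers it crosses:
  (\exists q\, C(q)) \lor (\forall l\, \exists k\, (G(l) \lor \neg C(k))) \lor (\forall m\, \neg C(m))
Finally move all quantifiers to the prefix:
  \exists q\, \forall l\, \exists k\, \forall m\, (C(q) \lor G(l) \lor \neg C(k) \lor \neg C(m))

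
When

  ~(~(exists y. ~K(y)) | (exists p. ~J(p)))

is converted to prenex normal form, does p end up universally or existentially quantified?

universal

Drive negations inward (¬∀x A ≡ ∃x ¬A, ¬∃x A ≡ ∀x ¬A, De Morgan for ∧/∨):
  (exists y. ~K(y)) & (forall p. J(p))
All bound variables are already distinct, so no renaming is needed.
Extract every quantifier outward, since the variables are now distinct and don't occur free across branches:
  exists y. forall p. (~K(y) & J(p))
The quantifier exists p sits under an odd number of negations, so it flips to forall p.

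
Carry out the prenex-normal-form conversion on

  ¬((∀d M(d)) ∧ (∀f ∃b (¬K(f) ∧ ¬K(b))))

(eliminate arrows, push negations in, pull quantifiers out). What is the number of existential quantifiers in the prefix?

Push ¬ through the quantifiers and connectives to reach negation normal form:
  (∃d ¬M(d)) ∨ (∃f ∀b (K(f) ∨ K(b)))
All bound variables are already distinct, so no renaming is needed.
Pull the quantifiers to the front (each side's bound variable is not free in the other side):
  ∃d ∃f ∀b (¬M(d) ∨ K(f) ∨ K(b))
The prefix is ∃d ∃f ∀b: 1 universal, 2 existential.

2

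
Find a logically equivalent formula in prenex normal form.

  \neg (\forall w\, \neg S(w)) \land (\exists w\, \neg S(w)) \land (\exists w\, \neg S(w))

\exists w\, \exists v\, \exists w1\, (S(w) \land \neg S(v) \land \neg S(w1))

Move each ¬ inward, flipping quantifiers it crosses:
  (\exists w\, S(w)) \land (\exists w\, \neg S(w)) \land (\exists w\, \neg S(w))
Standardize variables apart so no two quantifiers bind the same name: w↦v, w↦w1.
  (\exists w\, S(w)) \land (\exists v\, \neg S(v)) \land (\exists w1\, \neg S(w1))
Finally move all quantifiers to the prefix:
  \exists w\, \exists v\, \exists w1\, (S(w) \land \neg S(v) \land \neg S(w1))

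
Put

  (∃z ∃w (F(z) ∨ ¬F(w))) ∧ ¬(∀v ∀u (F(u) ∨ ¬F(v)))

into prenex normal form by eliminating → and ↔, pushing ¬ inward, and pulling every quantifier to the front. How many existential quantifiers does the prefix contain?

4

Drive negations inward (¬∀x A ≡ ∃x ¬A, ¬∃x A ≡ ∀x ¬A, De Morgan for ∧/∨):
  (∃z ∃w (F(z) ∨ ¬F(w))) ∧ (∃v ∃u (¬F(u) ∧ F(v)))
Finally move all quantifiers to the prefix:
  ∃z ∃w ∃v ∃u ((F(z) ∨ ¬F(w)) ∧ ¬F(u) ∧ F(v))
The prefix is ∃z ∃w ∃v ∃u: 0 universal, 4 existential.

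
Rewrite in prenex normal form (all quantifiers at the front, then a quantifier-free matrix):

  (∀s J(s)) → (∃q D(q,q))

Eliminate → and ↔ using ¬ and ∨.
  ¬(∀s J(s)) ∨ (∃q D(q,q))
Drive negations inward (¬∀x A ≡ ∃x ¬A, ¬∃x A ≡ ∀x ¬A, De Morgan for ∧/∨):
  (∃s ¬J(s)) ∨ (∃q D(q,q))
All bound variables are already distinct, so no renaming is needed.
Pull the quantifiers to the front (each side's bound variable is not free in the other side):
  ∃s ∃q (¬J(s) ∨ D(q,q))

∃s ∃q (¬J(s) ∨ D(q,q))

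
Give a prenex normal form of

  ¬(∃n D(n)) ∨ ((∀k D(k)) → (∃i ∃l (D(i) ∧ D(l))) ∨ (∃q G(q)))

First replace A → B with ¬A ∨ B.
  ¬(∃n D(n)) ∨ ¬(∀k D(k)) ∨ (∃i ∃l (D(i) ∧ D(l))) ∨ (∃q G(q))
Push ¬ through the quantifiers and connectives to reach negation normal form:
  (∀n ¬D(n)) ∨ (∃k ¬D(k)) ∨ (∃i ∃l (D(i) ∧ D(l))) ∨ (∃q G(q))
All bound variables are already distinct, so no renaming is needed.
Pull the quantifiers to the front (each side's bound variable is not free in the other side):
  ∀n ∃k ∃i ∃l ∃q (¬D(n) ∨ ¬D(k) ∨ D(i) ∧ D(l) ∨ G(q))

∀n ∃k ∃i ∃l ∃q (¬D(n) ∨ ¬D(k) ∨ D(i) ∧ D(l) ∨ G(q))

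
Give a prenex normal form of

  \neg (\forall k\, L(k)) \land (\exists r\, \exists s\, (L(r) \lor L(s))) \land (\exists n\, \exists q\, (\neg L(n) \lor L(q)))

\exists k\, \exists r\, \exists s\, \exists n\, \exists q\, (\neg L(k) \land (L(r) \lor L(s)) \land (\neg L(n) \lor L(q)))

Move each ¬ inward, flipping quantifiers it crosses:
  (\exists k\, \neg L(k)) \land (\exists r\, \exists s\, (L(r) \lor L(s))) \land (\exists n\, \exists q\, (\neg L(n) \lor L(q)))
All bound variables are already distinct, so no renaming is needed.
Finally move all quantifiers to the prefix:
  \exists k\, \exists r\, \exists s\, \exists n\, \exists q\, (\neg L(k) \land (L(r) \lor L(s)) \land (\neg L(n) \lor L(q)))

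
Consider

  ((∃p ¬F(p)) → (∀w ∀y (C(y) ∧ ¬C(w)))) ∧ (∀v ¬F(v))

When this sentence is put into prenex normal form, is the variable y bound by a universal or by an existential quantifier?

Eliminate → and ↔ using ¬ and ∨.
  (¬(∃p ¬F(p)) ∨ (∀w ∀y (C(y) ∧ ¬C(w)))) ∧ (∀v ¬F(v))
Move each ¬ inward, flipping quantifiers it crosses:
  ((∀p F(p)) ∨ (∀w ∀y (C(y) ∧ ¬C(w)))) ∧ (∀v ¬F(v))
All bound variables are already distinct, so no renaming is needed.
Extract every quantifier outward, since the variables are now distinct and don't occur free across branches:
  ∀p ∀w ∀y ∀v ((F(p) ∨ C(y) ∧ ¬C(w)) ∧ ¬F(v))
The quantifier ∀y sits under an even number of negations (counting the antecedent side of each →), so it remains universal.

universal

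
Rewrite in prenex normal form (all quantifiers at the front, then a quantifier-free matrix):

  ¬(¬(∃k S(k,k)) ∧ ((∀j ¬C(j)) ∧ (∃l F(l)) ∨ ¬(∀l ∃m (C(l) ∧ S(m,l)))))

Drive negations inward (¬∀x A ≡ ∃x ¬A, ¬∃x A ≡ ∀x ¬A, De Morgan for ∧/∨):
  (∃k S(k,k)) ∨ ((∃j C(j)) ∨ (∀l ¬F(l))) ∧ (∀l ∃m (C(l) ∧ S(m,l)))
Give each quantifier a distinct variable: l↦u.
  (∃k S(k,k)) ∨ ((∃j C(j)) ∨ (∀l ¬F(l))) ∧ (∀u ∃m (C(u) ∧ S(m,u)))
Extract every quantifier outward, since the variables are now distinct and don't occur free across branches:
  ∃k ∃j ∀l ∀u ∃m (S(k,k) ∨ (C(j) ∨ ¬F(l)) ∧ C(u) ∧ S(m,u))

∃k ∃j ∀l ∀u ∃m (S(k,k) ∨ (C(j) ∨ ¬F(l)) ∧ C(u) ∧ S(m,u))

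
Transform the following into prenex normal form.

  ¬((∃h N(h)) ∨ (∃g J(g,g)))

∀h ∀g (¬N(h) ∧ ¬J(g,g))

Move each ¬ inward, flipping quantifiers it crosses:
  (∀h ¬N(h)) ∧ (∀g ¬J(g,g))
All bound variables are already distinct, so no renaming is needed.
Extract every quantifier outward, since the variables are now distinct and don't occur free across branches:
  ∀h ∀g (¬N(h) ∧ ¬J(g,g))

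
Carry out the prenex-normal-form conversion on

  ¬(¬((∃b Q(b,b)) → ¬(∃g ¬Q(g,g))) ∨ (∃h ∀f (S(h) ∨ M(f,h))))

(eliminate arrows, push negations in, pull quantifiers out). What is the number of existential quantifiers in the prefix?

1

First replace A → B with ¬A ∨ B.
  ¬(¬(¬(∃b Q(b,b)) ∨ ¬(∃g ¬Q(g,g))) ∨ (∃h ∀f (S(h) ∨ M(f,h))))
Drive negations inward (¬∀x A ≡ ∃x ¬A, ¬∃x A ≡ ∀x ¬A, De Morgan for ∧/∨):
  ((∀b ¬Q(b,b)) ∨ (∀g Q(g,g))) ∧ (∀h ∃f (¬S(h) ∧ ¬M(f,h)))
Finally move all quantifiers to the prefix:
  ∀b ∀g ∀h ∃f ((¬Q(b,b) ∨ Q(g,g)) ∧ ¬S(h) ∧ ¬M(f,h))
The prefix is ∀b ∀g ∀h ∃f: 3 universal, 1 existential.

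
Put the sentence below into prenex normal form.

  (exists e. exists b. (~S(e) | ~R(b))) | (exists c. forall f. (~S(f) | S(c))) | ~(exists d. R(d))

exists e. exists b. exists c. forall f. forall d. (~S(e) | ~R(b) | ~S(f) | S(c) | ~R(d))

Move each ¬ inward, flipping quantifiers it crosses:
  (exists e. exists b. (~S(e) | ~R(b))) | (exists c. forall f. (~S(f) | S(c))) | (forall d. ~R(d))
All bound variables are already distinct, so no renaming is needed.
Extract every quantifier outward, since the variables are now distinct and don't occur free across branches:
  exists e. exists b. exists c. forall f. forall d. (~S(e) | ~R(b) | ~S(f) | S(c) | ~R(d))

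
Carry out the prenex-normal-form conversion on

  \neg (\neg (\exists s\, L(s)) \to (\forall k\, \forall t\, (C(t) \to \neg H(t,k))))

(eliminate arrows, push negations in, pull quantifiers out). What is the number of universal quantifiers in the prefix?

Rewrite implications/biconditionals: A → B as ¬A ∨ B.
  \neg (\neg \neg (\exists s\, L(s)) \lor (\forall k\, \forall t\, (\neg C(t) \lor \neg H(t,k))))
Push ¬ through the quantifiers and connectives to reach negation normal form:
  (\forall s\, \neg L(s)) \land (\exists k\, \exists t\, (C(t) \land H(t,k)))
Finally move all quantifiers to the prefix:
  \forall s\, \exists k\, \exists t\, (\neg L(s) \land C(t) \land H(t,k))
The prefix is \forall s \exists k \exists t: 1 universal, 2 existential.

1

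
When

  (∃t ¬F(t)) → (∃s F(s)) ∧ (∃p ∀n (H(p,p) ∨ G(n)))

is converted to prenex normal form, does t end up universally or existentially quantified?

universal

First replace A → B with ¬A ∨ B.
  ¬(∃t ¬F(t)) ∨ (∃s F(s)) ∧ (∃p ∀n (H(p,p) ∨ G(n)))
Drive negations inward (¬∀x A ≡ ∃x ¬A, ¬∃x A ≡ ∀x ¬A, De Morgan for ∧/∨):
  (∀t F(t)) ∨ (∃s F(s)) ∧ (∃p ∀n (H(p,p) ∨ G(n)))
All bound variables are already distinct, so no renaming is needed.
Pull the quantifiers to the front (each side's bound variable is not free in the other side):
  ∀t ∃s ∃p ∀n (F(t) ∨ F(s) ∧ (H(p,p) ∨ G(n)))
The quantifier ∃t sits under an odd number of negations (counting the antecedent side of each →), so it flips to ∀t.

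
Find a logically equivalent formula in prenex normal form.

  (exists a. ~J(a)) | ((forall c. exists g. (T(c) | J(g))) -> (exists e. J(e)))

exists a. exists c. forall g. exists e. (~J(a) | ~T(c) & ~J(g) | J(e))

Eliminate → and ↔ using ¬ and ∨.
  (exists a. ~J(a)) | ~(forall c. exists g. (T(c) | J(g))) | (exists e. J(e))
Push ¬ through the quantifiers and connectives to reach negation normal form:
  (exists a. ~J(a)) | (exists c. forall g. (~T(c) & ~J(g))) | (exists e. J(e))
All bound variables are already distinct, so no renaming is needed.
Pull the quantifiers to the front (each side's bound variable is not free in the other side):
  exists a. exists c. forall g. exists e. (~J(a) | ~T(c) & ~J(g) | J(e))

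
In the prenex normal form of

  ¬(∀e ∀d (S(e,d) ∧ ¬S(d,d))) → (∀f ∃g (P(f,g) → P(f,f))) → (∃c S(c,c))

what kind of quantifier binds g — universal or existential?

universal

Rewrite implications/biconditionals: A → B as ¬A ∨ B.
  ¬¬(∀e ∀d (S(e,d) ∧ ¬S(d,d))) ∨ ¬(∀f ∃g (¬P(f,g) ∨ P(f,f))) ∨ (∃c S(c,c))
Push ¬ through the quantifiers and connectives to reach negation normal form:
  (∀e ∀d (S(e,d) ∧ ¬S(d,d))) ∨ (∃f ∀g (P(f,g) ∧ ¬P(f,f))) ∨ (∃c S(c,c))
All bound variables are already distinct, so no renaming is needed.
Finally move all quantifiers to the prefix:
  ∀e ∀d ∃f ∀g ∃c (S(e,d) ∧ ¬S(d,d) ∨ P(f,g) ∧ ¬P(f,f) ∨ S(c,c))
The quantifier ∃g sits under an odd number of negations (counting the antecedent side of each →), so it flips to ∀g.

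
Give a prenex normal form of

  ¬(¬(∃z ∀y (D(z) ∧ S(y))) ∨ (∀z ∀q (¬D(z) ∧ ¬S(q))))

Push ¬ through the quantifiers and connectives to reach negation normal form:
  (∃z ∀y (D(z) ∧ S(y))) ∧ (∃z ∃q (D(z) ∨ S(q)))
Standardize variables apart so no two quantifiers bind the same name: z↦z1.
  (∃z ∀y (D(z) ∧ S(y))) ∧ (∃z1 ∃q (D(z1) ∨ S(q)))
Finally move all quantifiers to the prefix:
  ∃z ∀y ∃z1 ∃q (D(z) ∧ S(y) ∧ (D(z1) ∨ S(q)))

∃z ∀y ∃z1 ∃q (D(z) ∧ S(y) ∧ (D(z1) ∨ S(q)))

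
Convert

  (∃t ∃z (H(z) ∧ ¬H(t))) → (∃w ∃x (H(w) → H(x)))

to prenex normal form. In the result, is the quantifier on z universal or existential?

First replace A → B with ¬A ∨ B.
  ¬(∃t ∃z (H(z) ∧ ¬H(t))) ∨ (∃w ∃x (¬H(w) ∨ H(x)))
Push ¬ through the quantifiers and connectives to reach negation normal form:
  (∀t ∀z (¬H(z) ∨ H(t))) ∨ (∃w ∃x (¬H(w) ∨ H(x)))
All bound variables are already distinct, so no renaming is needed.
Finally move all quantifiers to the prefix:
  ∀t ∀z ∃w ∃x (¬H(z) ∨ H(t) ∨ ¬H(w) ∨ H(x))
The quantifier ∃z sits under an odd number of negations (counting the antecedent side of each →), so it flips to ∀z.

universal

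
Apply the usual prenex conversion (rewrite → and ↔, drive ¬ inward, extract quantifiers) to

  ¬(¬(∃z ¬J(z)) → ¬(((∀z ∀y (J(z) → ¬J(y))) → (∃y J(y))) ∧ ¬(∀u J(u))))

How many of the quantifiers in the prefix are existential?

First replace A → B with ¬A ∨ B.
  ¬(¬¬(∃z ¬J(z)) ∨ ¬((¬(∀z ∀y (¬J(z) ∨ ¬J(y))) ∨ (∃y J(y))) ∧ ¬(∀u J(u))))
Move each ¬ inward, flipping quantifiers it crosses:
  (∀z J(z)) ∧ ((∃z ∃y (J(z) ∧ J(y))) ∨ (∃y J(y))) ∧ (∃u ¬J(u))
Standardize variables apart so no two quantifiers bind the same name: z↦p, y↦y1.
  (∀z J(z)) ∧ ((∃p ∃y (J(p) ∧ J(y))) ∨ (∃y1 J(y1))) ∧ (∃u ¬J(u))
Extract every quantifier outward, since the variables are now distinct and don't occur free across branches:
  ∀z ∃p ∃y ∃y1 ∃u (J(z) ∧ (J(p) ∧ J(y) ∨ J(y1)) ∧ ¬J(u))
The prefix is ∀z ∃p ∃y ∃y1 ∃u: 1 universal, 4 existential.

4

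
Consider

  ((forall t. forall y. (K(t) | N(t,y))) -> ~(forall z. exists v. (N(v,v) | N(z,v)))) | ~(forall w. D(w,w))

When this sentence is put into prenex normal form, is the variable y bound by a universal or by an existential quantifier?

Rewrite implications/biconditionals: A → B as ¬A ∨ B.
  ~(forall t. forall y. (K(t) | N(t,y))) | ~(forall z. exists v. (N(v,v) | N(z,v))) | ~(forall w. D(w,w))
Move each ¬ inward, flipping quantifiers it crosses:
  (exists t. exists y. (~K(t) & ~N(t,y))) | (exists z. forall v. (~N(v,v) & ~N(z,v))) | (exists w. ~D(w,w))
All bound variables are already distinct, so no renaming is needed.
Pull the quantifiers to the front (each side's bound variable is not free in the other side):
  exists t. exists y. exists z. forall v. exists w. (~K(t) & ~N(t,y) | ~N(v,v) & ~N(z,v) | ~D(w,w))
The quantifier forall y sits under an odd number of negations (counting the antecedent side of each →), so it flips to exists y.

existential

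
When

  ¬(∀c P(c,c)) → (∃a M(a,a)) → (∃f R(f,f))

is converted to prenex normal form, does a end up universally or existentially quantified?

universal

Eliminate → and ↔ using ¬ and ∨.
  ¬¬(∀c P(c,c)) ∨ ¬(∃a M(a,a)) ∨ (∃f R(f,f))
Drive negations inward (¬∀x A ≡ ∃x ¬A, ¬∃x A ≡ ∀x ¬A, De Morgan for ∧/∨):
  (∀c P(c,c)) ∨ (∀a ¬M(a,a)) ∨ (∃f R(f,f))
All bound variables are already distinct, so no renaming is needed.
Pull the quantifiers to the front (each side's bound variable is not free in the other side):
  ∀c ∀a ∃f (P(c,c) ∨ ¬M(a,a) ∨ R(f,f))
The quantifier ∃a sits under an odd number of negations (counting the antecedent side of each →), so it flips to ∀a.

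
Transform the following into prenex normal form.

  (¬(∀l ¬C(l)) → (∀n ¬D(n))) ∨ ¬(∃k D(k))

∀l ∀n ∀k (¬C(l) ∨ ¬D(n) ∨ ¬D(k))

First replace A → B with ¬A ∨ B.
  ¬¬(∀l ¬C(l)) ∨ (∀n ¬D(n)) ∨ ¬(∃k D(k))
Push ¬ through the quantifiers and connectives to reach negation normal form:
  (∀l ¬C(l)) ∨ (∀n ¬D(n)) ∨ (∀k ¬D(k))
All bound variables are already distinct, so no renaming is needed.
Extract every quantifier outward, since the variables are now distinct and don't occur free across branches:
  ∀l ∀n ∀k (¬C(l) ∨ ¬D(n) ∨ ¬D(k))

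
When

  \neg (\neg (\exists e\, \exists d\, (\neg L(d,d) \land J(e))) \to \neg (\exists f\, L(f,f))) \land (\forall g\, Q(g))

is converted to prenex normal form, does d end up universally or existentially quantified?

universal

Eliminate → and ↔ using ¬ and ∨.
  \neg (\neg \neg (\exists e\, \exists d\, (\neg L(d,d) \land J(e))) \lor \neg (\exists f\, L(f,f))) \land (\forall g\, Q(g))
Push ¬ through the quantifiers and connectives to reach negation normal form:
  (\forall e\, \forall d\, (L(d,d) \lor \neg J(e))) \land (\exists f\, L(f,f)) \land (\forall g\, Q(g))
Finally move all quantifiers to the prefix:
  \forall e\, \forall d\, \exists f\, \forall g\, ((L(d,d) \lor \neg J(e)) \land L(f,f) \land Q(g))
The quantifier \exists d sits under an odd number of negations (counting the antecedent side of each →), so it flips to \forall d.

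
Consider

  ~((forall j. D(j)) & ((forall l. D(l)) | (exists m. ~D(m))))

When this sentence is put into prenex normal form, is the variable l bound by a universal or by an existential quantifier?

existential

Drive negations inward (¬∀x A ≡ ∃x ¬A, ¬∃x A ≡ ∀x ¬A, De Morgan for ∧/∨):
  (exists j. ~D(j)) | (exists l. ~D(l)) & (forall m. D(m))
All bound variables are already distinct, so no renaming is needed.
Extract every quantifier outward, since the variables are now distinct and don't occur free across branches:
  exists j. exists l. forall m. (~D(j) | ~D(l) & D(m))
The quantifier forall l sits under an odd number of negations, so it flips to exists l.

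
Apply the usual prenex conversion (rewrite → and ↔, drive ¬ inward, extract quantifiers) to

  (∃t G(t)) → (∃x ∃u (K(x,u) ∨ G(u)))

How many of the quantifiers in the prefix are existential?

2

Rewrite implications/biconditionals: A → B as ¬A ∨ B.
  ¬(∃t G(t)) ∨ (∃x ∃u (K(x,u) ∨ G(u)))
Push ¬ through the quantifiers and connectives to reach negation normal form:
  (∀t ¬G(t)) ∨ (∃x ∃u (K(x,u) ∨ G(u)))
All bound variables are already distinct, so no renaming is needed.
Pull the quantifiers to the front (each side's bound variable is not free in the other side):
  ∀t ∃x ∃u (¬G(t) ∨ K(x,u) ∨ G(u))
The prefix is ∀t ∃x ∃u: 1 universal, 2 existential.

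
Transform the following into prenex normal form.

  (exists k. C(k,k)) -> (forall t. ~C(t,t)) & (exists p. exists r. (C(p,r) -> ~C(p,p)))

Eliminate → and ↔ using ¬ and ∨.
  ~(exists k. C(k,k)) | (forall t. ~C(t,t)) & (exists p. exists r. (~C(p,r) | ~C(p,p)))
Drive negations inward (¬∀x A ≡ ∃x ¬A, ¬∃x A ≡ ∀x ¬A, De Morgan for ∧/∨):
  (forall k. ~C(k,k)) | (forall t. ~C(t,t)) & (exists p. exists r. (~C(p,r) | ~C(p,p)))
All bound variables are already distinct, so no renaming is needed.
Pull the quantifiers to the front (each side's bound variable is not free in the other side):
  forall k. forall t. exists p. exists r. (~C(k,k) | ~C(t,t) & (~C(p,r) | ~C(p,p)))

forall k. forall t. exists p. exists r. (~C(k,k) | ~C(t,t) & (~C(p,r) | ~C(p,p)))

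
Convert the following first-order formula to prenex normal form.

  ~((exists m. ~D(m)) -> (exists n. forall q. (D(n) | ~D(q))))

First replace A → B with ¬A ∨ B.
  ~(~(exists m. ~D(m)) | (exists n. forall q. (D(n) | ~D(q))))
Drive negations inward (¬∀x A ≡ ∃x ¬A, ¬∃x A ≡ ∀x ¬A, De Morgan for ∧/∨):
  (exists m. ~D(m)) & (forall n. exists q. (~D(n) & D(q)))
Pull the quantifiers to the front (each side's bound variable is not free in the other side):
  exists m. forall n. exists q. (~D(m) & ~D(n) & D(q))

exists m. forall n. exists q. (~D(m) & ~D(n) & D(q))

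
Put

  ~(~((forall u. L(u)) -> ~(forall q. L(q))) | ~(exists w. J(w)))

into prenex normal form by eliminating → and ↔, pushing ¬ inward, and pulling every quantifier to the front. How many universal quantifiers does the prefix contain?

First replace A → B with ¬A ∨ B.
  ~(~(~(forall u. L(u)) | ~(forall q. L(q))) | ~(exists w. J(w)))
Drive negations inward (¬∀x A ≡ ∃x ¬A, ¬∃x A ≡ ∀x ¬A, De Morgan for ∧/∨):
  ((exists u. ~L(u)) | (exists q. ~L(q))) & (exists w. J(w))
All bound variables are already distinct, so no renaming is needed.
Finally move all quantifiers to the prefix:
  exists u. exists q. exists w. ((~L(u) | ~L(q)) & J(w))
The prefix is exists u exists q exists w: 0 universal, 3 existential.

0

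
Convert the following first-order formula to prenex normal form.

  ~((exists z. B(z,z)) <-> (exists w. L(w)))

exists z. forall w. exists r. forall s. (B(z,z) & ~L(w) | L(r) & ~B(s,s))

First replace A → B with ¬A ∨ B; A ↔ B as (¬A ∨ B) ∧ (¬B ∨ A).
  ~((~(exists z. B(z,z)) | (exists w. L(w))) & (~(exists w. L(w)) | (exists z. B(z,z))))
Push ¬ through the quantifiers and connectives to reach negation normal form:
  (exists z. B(z,z)) & (forall w. ~L(w)) | (exists w. L(w)) & (forall z. ~B(z,z))
Rename bound variables to avoid capture: w↦r, z↦s.
  (exists z. B(z,z)) & (forall w. ~L(w)) | (exists r. L(r)) & (forall s. ~B(s,s))
Extract every quantifier outward, since the variables are now distinct and don't occur free across branches:
  exists z. forall w. exists r. forall s. (B(z,z) & ~L(w) | L(r) & ~B(s,s))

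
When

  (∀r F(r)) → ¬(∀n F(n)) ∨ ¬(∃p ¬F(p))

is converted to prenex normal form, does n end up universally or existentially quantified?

First replace A → B with ¬A ∨ B.
  ¬(∀r F(r)) ∨ ¬(∀n F(n)) ∨ ¬(∃p ¬F(p))
Drive negations inward (¬∀x A ≡ ∃x ¬A, ¬∃x A ≡ ∀x ¬A, De Morgan for ∧/∨):
  (∃r ¬F(r)) ∨ (∃n ¬F(n)) ∨ (∀p F(p))
Pull the quantifiers to the front (each side's bound variable is not free in the other side):
  ∃r ∃n ∀p (¬F(r) ∨ ¬F(n) ∨ F(p))
The quantifier ∀n sits under an odd number of negations (counting the antecedent side of each →), so it flips to ∃n.

existential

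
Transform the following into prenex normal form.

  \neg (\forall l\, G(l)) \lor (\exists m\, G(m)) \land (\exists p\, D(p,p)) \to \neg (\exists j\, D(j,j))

First replace A → B with ¬A ∨ B.
  \neg (\neg (\forall l\, G(l)) \lor (\exists m\, G(m)) \land (\exists p\, D(p,p))) \lor \neg (\exists j\, D(j,j))
Drive negations inward (¬∀x A ≡ ∃x ¬A, ¬∃x A ≡ ∀x ¬A, De Morgan for ∧/∨):
  (\forall l\, G(l)) \land ((\forall m\, \neg G(m)) \lor (\forall p\, \neg D(p,p))) \lor (\forall j\, \neg D(j,j))
Finally move all quantifiers to the prefix:
  \forall l\, \forall m\, \forall p\, \forall j\, (G(l) \land (\neg G(m) \lor \neg D(p,p)) \lor \neg D(j,j))

\forall l\, \forall m\, \forall p\, \forall j\, (G(l) \land (\neg G(m) \lor \neg D(p,p)) \lor \neg D(j,j))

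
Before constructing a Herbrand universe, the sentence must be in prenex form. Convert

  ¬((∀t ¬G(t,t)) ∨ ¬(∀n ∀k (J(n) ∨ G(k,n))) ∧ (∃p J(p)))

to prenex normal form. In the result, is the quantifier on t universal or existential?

existential

Drive negations inward (¬∀x A ≡ ∃x ¬A, ¬∃x A ≡ ∀x ¬A, De Morgan for ∧/∨):
  (∃t G(t,t)) ∧ ((∀n ∀k (J(n) ∨ G(k,n))) ∨ (∀p ¬J(p)))
Pull the quantifiers to the front (each side's bound variable is not free in the other side):
  ∃t ∀n ∀k ∀p (G(t,t) ∧ (J(n) ∨ G(k,n) ∨ ¬J(p)))
The quantifier ∀t sits under an odd number of negations, so it flips to ∃t.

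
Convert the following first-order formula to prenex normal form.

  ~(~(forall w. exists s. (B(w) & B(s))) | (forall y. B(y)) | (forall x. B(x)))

Drive negations inward (¬∀x A ≡ ∃x ¬A, ¬∃x A ≡ ∀x ¬A, De Morgan for ∧/∨):
  (forall w. exists s. (B(w) & B(s))) & (exists y. ~B(y)) & (exists x. ~B(x))
Pull the quantifiers to the front (each side's bound variable is not free in the other side):
  forall w. exists s. exists y. exists x. (B(w) & B(s) & ~B(y) & ~B(x))

forall w. exists s. exists y. exists x. (B(w) & B(s) & ~B(y) & ~B(x))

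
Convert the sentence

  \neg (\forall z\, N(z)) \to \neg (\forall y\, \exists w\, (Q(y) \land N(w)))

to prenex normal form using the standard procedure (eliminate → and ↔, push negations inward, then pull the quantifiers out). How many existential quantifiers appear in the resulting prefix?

Eliminate → and ↔ using ¬ and ∨.
  \neg \neg (\forall z\, N(z)) \lor \neg (\forall y\, \exists w\, (Q(y) \land N(w)))
Push ¬ through the quantifiers and connectives to reach negation normal form:
  (\forall z\, N(z)) \lor (\exists y\, \forall w\, (\neg Q(y) \lor \neg N(w)))
Extract every quantifier outward, since the variables are now distinct and don't occur free across branches:
  \forall z\, \exists y\, \forall w\, (N(z) \lor \neg Q(y) \lor \neg N(w))
The prefix is \forall z \exists y \forall w: 2 universal, 1 existential.

1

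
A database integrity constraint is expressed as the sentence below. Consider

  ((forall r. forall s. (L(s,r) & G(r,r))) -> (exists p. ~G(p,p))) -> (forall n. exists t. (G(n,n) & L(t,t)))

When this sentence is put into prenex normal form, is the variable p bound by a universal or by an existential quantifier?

universal

Eliminate → and ↔ using ¬ and ∨.
  ~(~(forall r. forall s. (L(s,r) & G(r,r))) | (exists p. ~G(p,p))) | (forall n. exists t. (G(n,n) & L(t,t)))
Push ¬ through the quantifiers and connectives to reach negation normal form:
  (forall r. forall s. (L(s,r) & G(r,r))) & (forall p. G(p,p)) | (forall n. exists t. (G(n,n) & L(t,t)))
Finally move all quantifiers to the prefix:
  forall r. forall s. forall p. forall n. exists t. (L(s,r) & G(r,r) & G(p,p) | G(n,n) & L(t,t))
The quantifier exists p sits under an odd number of negations (counting the antecedent side of each →), so it flips to forall p.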